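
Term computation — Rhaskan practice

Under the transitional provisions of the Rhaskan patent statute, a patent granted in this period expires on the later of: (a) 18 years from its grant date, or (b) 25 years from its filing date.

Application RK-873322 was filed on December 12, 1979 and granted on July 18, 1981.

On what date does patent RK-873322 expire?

2004-12-12

(a) grant + 18 years → 18 July 1999.
(b) filing + 25 years → 12 December 2004.
Later of the two: 12 December 2004.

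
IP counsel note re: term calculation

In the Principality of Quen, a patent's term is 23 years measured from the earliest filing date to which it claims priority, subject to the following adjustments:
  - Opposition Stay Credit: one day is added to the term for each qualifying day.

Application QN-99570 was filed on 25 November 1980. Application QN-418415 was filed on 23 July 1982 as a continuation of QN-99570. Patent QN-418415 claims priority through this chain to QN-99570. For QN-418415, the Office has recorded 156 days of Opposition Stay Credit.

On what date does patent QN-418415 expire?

Earliest priority filing: 25 November 1980.
Base term: 25 November 1980 + 23 years → 25 November 2003.
Opposition Stay Credit: +156 days → 29 April 2004.

2004-04-29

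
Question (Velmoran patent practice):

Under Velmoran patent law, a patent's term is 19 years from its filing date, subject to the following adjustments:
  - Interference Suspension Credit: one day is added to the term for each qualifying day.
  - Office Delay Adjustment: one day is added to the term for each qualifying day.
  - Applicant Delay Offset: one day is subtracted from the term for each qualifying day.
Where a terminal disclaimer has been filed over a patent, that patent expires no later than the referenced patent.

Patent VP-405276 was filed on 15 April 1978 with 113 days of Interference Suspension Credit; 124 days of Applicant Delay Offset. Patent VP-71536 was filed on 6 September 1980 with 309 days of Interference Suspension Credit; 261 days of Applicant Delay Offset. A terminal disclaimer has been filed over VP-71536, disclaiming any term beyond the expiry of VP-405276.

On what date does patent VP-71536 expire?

Natural term of VP-71536:
  Base: filing + 19 years → 6 September 1999.
  Interference Suspension Credit: +309 days → 11 July 2000.
  Applicant Delay Offset: −261 days → 24 October 1999.
Expiry of referenced patent VP-405276:
  Base: filing + 19 years → 15 April 1997.
  Interference Suspension Credit: +113 days → 6 August 1997.
  Applicant Delay Offset: −124 days → 4 April 1997.
Terminal disclaimer: VP-71536 expires on the earlier of 24 October 1999 and 4 April 1997.

April 4, 1997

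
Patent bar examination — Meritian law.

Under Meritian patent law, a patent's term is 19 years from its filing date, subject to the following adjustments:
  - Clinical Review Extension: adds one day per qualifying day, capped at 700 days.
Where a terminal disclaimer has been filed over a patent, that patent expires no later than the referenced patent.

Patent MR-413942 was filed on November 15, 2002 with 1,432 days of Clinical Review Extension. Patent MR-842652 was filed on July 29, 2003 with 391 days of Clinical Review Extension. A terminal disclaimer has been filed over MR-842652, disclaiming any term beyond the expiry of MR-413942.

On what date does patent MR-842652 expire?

Natural term of MR-842652:
  Base: filing + 19 years → 29 July 2022.
  Clinical Review Extension: 391 days (within the 700-day cap) → +391 days → 24 August 2023.
Expiry of referenced patent MR-413942:
  Base: filing + 19 years → 15 November 2021.
  Clinical Review Extension: 1432 days claimed exceeds the 700-day cap, so +700 days → 16 October 2023.
Terminal disclaimer: MR-842652 expires on the earlier of 24 August 2023 and 16 October 2023.

August 24, 2023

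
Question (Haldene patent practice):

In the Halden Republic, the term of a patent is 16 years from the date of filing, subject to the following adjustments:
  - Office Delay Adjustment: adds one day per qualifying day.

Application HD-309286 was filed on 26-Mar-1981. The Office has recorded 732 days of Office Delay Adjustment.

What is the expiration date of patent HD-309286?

Base term: filing date + 16 years → 26 March 1997.
Office Delay Adjustment: +732 days → 28 March 1999.

March 28, 1999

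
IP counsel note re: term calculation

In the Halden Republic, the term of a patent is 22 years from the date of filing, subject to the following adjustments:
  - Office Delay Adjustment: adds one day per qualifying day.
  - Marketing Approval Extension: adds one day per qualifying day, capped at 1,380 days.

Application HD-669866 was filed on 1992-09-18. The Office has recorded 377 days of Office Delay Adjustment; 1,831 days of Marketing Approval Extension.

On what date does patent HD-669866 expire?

2019-07-11

Base term: filing date + 22 years → 18 September 2014.
Office Delay Adjustment: +377 days → 30 September 2015.
Marketing Approval Extension: 1831 days claimed exceeds the 1380-day cap, so +1380 days → 11 July 2019.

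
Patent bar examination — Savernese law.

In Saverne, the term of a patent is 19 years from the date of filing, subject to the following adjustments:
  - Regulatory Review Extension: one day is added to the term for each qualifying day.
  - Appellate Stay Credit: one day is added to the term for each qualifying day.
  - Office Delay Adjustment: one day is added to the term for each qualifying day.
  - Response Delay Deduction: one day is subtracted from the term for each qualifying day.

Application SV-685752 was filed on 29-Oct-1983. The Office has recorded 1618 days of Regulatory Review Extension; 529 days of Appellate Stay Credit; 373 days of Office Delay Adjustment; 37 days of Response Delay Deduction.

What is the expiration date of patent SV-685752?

Base term: filing date + 19 years → 29 October 2002.
Regulatory Review Extension: +1618 days → 4 April 2007.
Appellate Stay Credit: +529 days → 14 September 2008.
Office Delay Adjustment: +373 days → 22 September 2009.
Response Delay Deduction: −37 days → 16 August 2009.

August 16, 2009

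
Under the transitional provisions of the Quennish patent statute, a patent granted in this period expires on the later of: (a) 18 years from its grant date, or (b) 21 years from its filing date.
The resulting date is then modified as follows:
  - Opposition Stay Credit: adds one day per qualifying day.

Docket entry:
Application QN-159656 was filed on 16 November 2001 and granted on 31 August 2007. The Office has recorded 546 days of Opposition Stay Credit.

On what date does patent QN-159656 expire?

(a) grant + 18 years → 31 August 2025.
(b) filing + 21 years → 16 November 2022.
Later of the two: 31 August 2025.
Opposition Stay Credit: +546 days → 28 February 2027.

2027-02-28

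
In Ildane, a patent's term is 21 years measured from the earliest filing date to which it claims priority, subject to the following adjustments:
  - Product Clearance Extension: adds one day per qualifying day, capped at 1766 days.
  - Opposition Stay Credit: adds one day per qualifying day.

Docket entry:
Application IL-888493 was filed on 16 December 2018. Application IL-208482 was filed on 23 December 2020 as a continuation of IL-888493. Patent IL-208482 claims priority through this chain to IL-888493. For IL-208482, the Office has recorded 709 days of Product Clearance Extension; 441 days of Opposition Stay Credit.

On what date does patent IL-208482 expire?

February 8, 2043

Earliest priority filing: 16 December 2018.
Base term: 16 December 2018 + 21 years → 16 December 2039.
Product Clearance Extension: 709 days (within the 1766-day cap) → +709 days → 24 November 2041.
Opposition Stay Credit: +441 days → 8 February 2043.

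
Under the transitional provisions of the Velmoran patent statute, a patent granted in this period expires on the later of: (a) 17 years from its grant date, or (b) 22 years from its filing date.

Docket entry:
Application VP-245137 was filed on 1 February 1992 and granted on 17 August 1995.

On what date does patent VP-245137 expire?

(a) grant + 17 years → 17 August 2012.
(b) filing + 22 years → 1 February 2014.
Later of the two: 1 February 2014.

2014-02-01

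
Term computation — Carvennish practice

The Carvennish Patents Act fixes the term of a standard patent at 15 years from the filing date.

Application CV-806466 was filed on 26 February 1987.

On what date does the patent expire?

Filing date + 15 years → 26 February 2002.

2002-02-26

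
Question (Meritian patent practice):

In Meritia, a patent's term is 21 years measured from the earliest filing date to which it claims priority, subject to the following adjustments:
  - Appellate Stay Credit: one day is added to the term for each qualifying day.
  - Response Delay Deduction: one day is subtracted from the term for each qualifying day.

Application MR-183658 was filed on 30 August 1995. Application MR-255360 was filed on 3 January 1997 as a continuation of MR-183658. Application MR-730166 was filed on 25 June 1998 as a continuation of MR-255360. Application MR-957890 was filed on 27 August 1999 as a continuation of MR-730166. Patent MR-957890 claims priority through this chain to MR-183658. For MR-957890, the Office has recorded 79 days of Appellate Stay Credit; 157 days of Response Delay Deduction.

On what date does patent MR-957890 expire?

June 13, 2016

Earliest priority filing: 30 August 1995.
Base term: 30 August 1995 + 21 years → 30 August 2016.
Appellate Stay Credit: +79 days → 17 November 2016.
Response Delay Deduction: −157 days → 13 June 2016.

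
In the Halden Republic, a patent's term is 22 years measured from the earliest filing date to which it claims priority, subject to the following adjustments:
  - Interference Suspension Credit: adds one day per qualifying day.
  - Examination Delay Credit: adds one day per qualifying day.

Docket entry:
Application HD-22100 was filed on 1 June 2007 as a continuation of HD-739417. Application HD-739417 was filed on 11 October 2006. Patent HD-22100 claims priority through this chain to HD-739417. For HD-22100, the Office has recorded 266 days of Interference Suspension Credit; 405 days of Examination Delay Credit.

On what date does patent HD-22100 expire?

Earliest priority filing: 11 October 2006.
Base term: 11 October 2006 + 22 years → 11 October 2028.
Interference Suspension Credit: +266 days → 4 July 2029.
Examination Delay Credit: +405 days → 13 August 2030.

2030-08-13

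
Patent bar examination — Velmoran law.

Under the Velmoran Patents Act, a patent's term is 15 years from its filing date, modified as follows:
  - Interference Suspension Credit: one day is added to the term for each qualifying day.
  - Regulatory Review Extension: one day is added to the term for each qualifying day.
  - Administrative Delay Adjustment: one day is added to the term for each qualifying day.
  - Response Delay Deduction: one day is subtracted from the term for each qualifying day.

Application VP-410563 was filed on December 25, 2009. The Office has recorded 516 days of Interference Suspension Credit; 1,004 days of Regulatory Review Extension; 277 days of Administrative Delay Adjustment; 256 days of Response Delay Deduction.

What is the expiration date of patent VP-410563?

March 15, 2029

Base term: filing date + 15 years → 25 December 2024.
Interference Suspension Credit: +516 days → 25 May 2026.
Regulatory Review Extension: +1004 days → 22 February 2029.
Administrative Delay Adjustment: +277 days → 26 November 2029.
Response Delay Deduction: −256 days → 15 March 2029.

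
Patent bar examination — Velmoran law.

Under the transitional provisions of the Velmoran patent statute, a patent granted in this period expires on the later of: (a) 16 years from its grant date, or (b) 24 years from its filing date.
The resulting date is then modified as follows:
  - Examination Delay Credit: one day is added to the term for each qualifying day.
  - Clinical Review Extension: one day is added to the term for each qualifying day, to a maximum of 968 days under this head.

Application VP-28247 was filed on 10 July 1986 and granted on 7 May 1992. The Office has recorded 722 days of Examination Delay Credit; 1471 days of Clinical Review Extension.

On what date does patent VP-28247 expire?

(a) grant + 16 years → 7 May 2008.
(b) filing + 24 years → 10 July 2010.
Later of the two: 10 July 2010.
Examination Delay Credit: +722 days → 1 July 2012.
Clinical Review Extension: 1471 days claimed exceeds the 968-day cap, so +968 days → 24 February 2015.

2015-02-24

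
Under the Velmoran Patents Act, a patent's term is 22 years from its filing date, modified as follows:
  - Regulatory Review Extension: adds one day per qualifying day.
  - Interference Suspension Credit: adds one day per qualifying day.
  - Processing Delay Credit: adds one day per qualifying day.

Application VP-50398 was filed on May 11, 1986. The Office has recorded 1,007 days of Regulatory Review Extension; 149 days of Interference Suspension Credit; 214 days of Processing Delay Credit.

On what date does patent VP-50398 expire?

Base term: filing date + 22 years → 11 May 2008.
Regulatory Review Extension: +1007 days → 12 February 2011.
Interference Suspension Credit: +149 days → 11 July 2011.
Processing Delay Credit: +214 days → 10 February 2012.

2012-02-10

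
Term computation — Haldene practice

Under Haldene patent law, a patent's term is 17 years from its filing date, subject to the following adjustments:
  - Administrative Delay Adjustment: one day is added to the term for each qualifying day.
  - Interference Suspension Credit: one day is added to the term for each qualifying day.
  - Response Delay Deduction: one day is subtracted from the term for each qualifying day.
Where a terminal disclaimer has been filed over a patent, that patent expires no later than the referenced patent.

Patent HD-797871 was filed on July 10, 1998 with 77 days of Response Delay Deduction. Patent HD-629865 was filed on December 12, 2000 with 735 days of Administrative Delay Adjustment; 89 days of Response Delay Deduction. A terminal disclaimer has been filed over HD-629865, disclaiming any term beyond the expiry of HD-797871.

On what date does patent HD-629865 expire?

Natural term of HD-629865:
  Base: filing + 17 years → 12 December 2017.
  Administrative Delay Adjustment: +735 days → 17 December 2019.
  Response Delay Deduction: −89 days → 19 September 2019.
Expiry of referenced patent HD-797871:
  Base: filing + 17 years → 10 July 2015.
  Response Delay Deduction: −77 days → 24 April 2015.
Terminal disclaimer: HD-629865 expires on the earlier of 19 September 2019 and 24 April 2015.

April 24, 2015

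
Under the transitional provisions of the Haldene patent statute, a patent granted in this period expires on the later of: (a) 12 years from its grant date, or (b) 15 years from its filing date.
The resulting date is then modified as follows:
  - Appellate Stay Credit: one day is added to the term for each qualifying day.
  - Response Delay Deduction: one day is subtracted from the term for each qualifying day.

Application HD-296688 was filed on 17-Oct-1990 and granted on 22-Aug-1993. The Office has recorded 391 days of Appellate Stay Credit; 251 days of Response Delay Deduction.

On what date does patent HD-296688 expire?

(a) grant + 12 years → 22 August 2005.
(b) filing + 15 years → 17 October 2005.
Later of the two: 17 October 2005.
Appellate Stay Credit: +391 days → 12 November 2006.
Response Delay Deduction: −251 days → 6 March 2006.

March 6, 2006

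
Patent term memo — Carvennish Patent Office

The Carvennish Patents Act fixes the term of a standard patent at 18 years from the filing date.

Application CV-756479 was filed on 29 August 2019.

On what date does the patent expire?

Filing date + 18 years → 29 August 2037.

August 29, 2037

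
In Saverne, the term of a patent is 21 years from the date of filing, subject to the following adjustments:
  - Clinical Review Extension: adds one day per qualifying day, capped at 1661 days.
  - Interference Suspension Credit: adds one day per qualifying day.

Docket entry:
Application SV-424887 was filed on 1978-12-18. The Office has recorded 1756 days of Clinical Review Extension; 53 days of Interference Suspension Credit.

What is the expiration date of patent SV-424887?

August 27, 2004

Base term: filing date + 21 years → 18 December 1999.
Clinical Review Extension: 1756 days claimed exceeds the 1661-day cap, so +1661 days → 5 July 2004.
Interference Suspension Credit: +53 days → 27 August 2004.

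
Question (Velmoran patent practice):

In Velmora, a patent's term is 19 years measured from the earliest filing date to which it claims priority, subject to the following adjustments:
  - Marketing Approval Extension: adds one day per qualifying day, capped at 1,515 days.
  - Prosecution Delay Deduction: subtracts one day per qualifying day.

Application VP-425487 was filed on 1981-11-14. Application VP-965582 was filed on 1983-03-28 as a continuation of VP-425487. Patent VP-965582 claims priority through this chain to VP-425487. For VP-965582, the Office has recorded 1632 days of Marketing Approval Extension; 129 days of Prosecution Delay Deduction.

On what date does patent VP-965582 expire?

Earliest priority filing: 14 November 1981.
Base term: 14 November 1981 + 19 years → 14 November 2000.
Marketing Approval Extension: 1632 days claimed exceeds the 1515-day cap, so +1515 days → 7 January 2005.
Prosecution Delay Deduction: −129 days → 31 August 2004.

2004-08-31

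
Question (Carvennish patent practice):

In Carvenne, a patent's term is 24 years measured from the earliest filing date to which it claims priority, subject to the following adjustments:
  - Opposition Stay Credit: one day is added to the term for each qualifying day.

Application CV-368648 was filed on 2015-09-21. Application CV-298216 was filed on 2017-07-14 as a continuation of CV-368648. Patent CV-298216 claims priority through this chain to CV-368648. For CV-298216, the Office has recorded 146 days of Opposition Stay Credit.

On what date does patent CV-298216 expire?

February 14, 2040

Earliest priority filing: 21 September 2015.
Base term: 21 September 2015 + 24 years → 21 September 2039.
Opposition Stay Credit: +146 days → 14 February 2040.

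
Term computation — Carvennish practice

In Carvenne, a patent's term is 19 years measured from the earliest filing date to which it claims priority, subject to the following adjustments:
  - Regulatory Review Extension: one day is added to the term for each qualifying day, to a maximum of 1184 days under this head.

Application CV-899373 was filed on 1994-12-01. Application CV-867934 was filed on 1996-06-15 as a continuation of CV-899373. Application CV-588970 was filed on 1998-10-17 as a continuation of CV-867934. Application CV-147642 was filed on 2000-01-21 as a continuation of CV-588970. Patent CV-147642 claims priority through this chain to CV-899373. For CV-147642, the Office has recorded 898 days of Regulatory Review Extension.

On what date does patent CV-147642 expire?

Earliest priority filing: 1 December 1994.
Base term: 1 December 1994 + 19 years → 1 December 2013.
Regulatory Review Extension: 898 days (within the 1184-day cap) → +898 days → 17 May 2016.

2016-05-17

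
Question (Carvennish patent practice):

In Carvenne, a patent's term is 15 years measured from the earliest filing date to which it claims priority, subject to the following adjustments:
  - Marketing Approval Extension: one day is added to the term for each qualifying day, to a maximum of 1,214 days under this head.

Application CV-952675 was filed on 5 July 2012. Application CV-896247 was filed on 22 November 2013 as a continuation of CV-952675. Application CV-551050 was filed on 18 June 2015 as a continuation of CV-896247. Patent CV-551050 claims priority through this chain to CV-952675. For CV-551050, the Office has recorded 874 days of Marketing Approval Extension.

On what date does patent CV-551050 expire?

Earliest priority filing: 5 July 2012.
Base term: 5 July 2012 + 15 years → 5 July 2027.
Marketing Approval Extension: 874 days (within the 1214-day cap) → +874 days → 25 November 2029.

November 25, 2029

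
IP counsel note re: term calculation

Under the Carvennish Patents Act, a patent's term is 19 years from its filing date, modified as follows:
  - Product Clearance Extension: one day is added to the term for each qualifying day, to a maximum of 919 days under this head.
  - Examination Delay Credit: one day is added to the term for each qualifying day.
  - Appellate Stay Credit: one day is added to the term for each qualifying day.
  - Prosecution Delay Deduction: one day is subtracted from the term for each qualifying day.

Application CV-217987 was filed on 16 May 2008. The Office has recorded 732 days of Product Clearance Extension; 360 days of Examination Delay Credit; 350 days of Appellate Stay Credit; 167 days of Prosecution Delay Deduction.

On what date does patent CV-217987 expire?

2030-11-11

Base term: filing date + 19 years → 16 May 2027.
Product Clearance Extension: 732 days (within the 919-day cap) → +732 days → 17 May 2029.
Examination Delay Credit: +360 days → 12 May 2030.
Appellate Stay Credit: +350 days → 27 April 2031.
Prosecution Delay Deduction: −167 days → 11 November 2030.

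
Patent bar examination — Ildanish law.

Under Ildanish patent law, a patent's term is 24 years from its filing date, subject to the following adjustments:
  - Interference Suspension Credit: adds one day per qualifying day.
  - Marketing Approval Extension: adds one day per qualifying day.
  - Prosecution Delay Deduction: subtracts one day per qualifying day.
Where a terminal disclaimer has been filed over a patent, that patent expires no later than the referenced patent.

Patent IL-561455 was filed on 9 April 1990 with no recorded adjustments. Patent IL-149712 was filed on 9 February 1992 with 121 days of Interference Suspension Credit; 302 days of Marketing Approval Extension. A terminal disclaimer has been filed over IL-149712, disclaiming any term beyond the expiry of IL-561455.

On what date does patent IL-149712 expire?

April 9, 2014

Natural term of IL-149712:
  Base: filing + 24 years → 9 February 2016.
  Interference Suspension Credit: +121 days → 9 June 2016.
  Marketing Approval Extension: +302 days → 7 April 2017.
Expiry of referenced patent IL-561455:
  Base: filing + 24 years → 9 April 2014.
Terminal disclaimer: IL-149712 expires on the earlier of 7 April 2017 and 9 April 2014.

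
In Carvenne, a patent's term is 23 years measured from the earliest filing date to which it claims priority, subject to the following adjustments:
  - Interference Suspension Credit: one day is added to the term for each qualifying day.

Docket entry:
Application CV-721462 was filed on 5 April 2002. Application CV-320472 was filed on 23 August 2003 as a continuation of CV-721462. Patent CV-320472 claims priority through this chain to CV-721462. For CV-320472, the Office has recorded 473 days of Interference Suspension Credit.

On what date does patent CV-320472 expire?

2026-07-22

Earliest priority filing: 5 April 2002.
Base term: 5 April 2002 + 23 years → 5 April 2025.
Interference Suspension Credit: +473 days → 22 July 2026.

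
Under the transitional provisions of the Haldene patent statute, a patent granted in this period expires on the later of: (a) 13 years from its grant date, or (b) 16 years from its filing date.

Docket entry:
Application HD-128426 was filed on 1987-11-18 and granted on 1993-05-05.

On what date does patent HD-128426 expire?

May 5, 2006

(a) grant + 13 years → 5 May 2006.
(b) filing + 16 years → 18 November 2003.
Later of the two: 5 May 2006.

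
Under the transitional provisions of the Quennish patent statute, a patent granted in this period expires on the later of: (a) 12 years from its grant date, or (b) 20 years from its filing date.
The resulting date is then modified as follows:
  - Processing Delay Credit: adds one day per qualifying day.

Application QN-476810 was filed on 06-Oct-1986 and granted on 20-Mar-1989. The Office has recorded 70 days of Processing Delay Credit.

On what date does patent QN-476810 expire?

December 15, 2006

(a) grant + 12 years → 20 March 2001.
(b) filing + 20 years → 6 October 2006.
Later of the two: 6 October 2006.
Processing Delay Credit: +70 days → 15 December 2006.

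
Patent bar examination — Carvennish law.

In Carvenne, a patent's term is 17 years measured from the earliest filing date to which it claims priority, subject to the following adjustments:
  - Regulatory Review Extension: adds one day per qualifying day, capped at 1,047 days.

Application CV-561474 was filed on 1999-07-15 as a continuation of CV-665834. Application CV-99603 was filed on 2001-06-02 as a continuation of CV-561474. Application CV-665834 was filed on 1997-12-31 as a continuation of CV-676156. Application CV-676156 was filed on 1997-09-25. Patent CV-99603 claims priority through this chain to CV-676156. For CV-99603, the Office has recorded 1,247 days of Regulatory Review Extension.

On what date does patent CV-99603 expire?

Earliest priority filing: 25 September 1997.
Base term: 25 September 1997 + 17 years → 25 September 2014.
Regulatory Review Extension: 1247 days claimed exceeds the 1047-day cap, so +1047 days → 7 August 2017.

2017-08-07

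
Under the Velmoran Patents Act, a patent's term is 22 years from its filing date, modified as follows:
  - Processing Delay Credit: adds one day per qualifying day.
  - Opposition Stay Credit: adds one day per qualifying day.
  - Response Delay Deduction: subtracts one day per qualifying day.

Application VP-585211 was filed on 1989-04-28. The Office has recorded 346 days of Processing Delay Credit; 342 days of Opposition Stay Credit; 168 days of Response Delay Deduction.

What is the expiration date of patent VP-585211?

September 29, 2012

Base term: filing date + 22 years → 28 April 2011.
Processing Delay Credit: +346 days → 8 April 2012.
Opposition Stay Credit: +342 days → 16 March 2013.
Response Delay Deduction: −168 days → 29 September 2012.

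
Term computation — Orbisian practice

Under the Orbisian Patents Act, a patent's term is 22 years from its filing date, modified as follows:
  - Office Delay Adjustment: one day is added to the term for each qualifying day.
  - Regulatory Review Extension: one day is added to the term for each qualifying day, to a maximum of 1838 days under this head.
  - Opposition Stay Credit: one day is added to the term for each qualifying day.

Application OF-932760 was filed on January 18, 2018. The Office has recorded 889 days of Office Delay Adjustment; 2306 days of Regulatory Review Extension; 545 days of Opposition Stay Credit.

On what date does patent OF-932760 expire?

January 2, 2049

Base term: filing date + 22 years → 18 January 2040.
Office Delay Adjustment: +889 days → 25 June 2042.
Regulatory Review Extension: 2306 days claimed exceeds the 1838-day cap, so +1838 days → 7 July 2047.
Opposition Stay Credit: +545 days → 2 January 2049.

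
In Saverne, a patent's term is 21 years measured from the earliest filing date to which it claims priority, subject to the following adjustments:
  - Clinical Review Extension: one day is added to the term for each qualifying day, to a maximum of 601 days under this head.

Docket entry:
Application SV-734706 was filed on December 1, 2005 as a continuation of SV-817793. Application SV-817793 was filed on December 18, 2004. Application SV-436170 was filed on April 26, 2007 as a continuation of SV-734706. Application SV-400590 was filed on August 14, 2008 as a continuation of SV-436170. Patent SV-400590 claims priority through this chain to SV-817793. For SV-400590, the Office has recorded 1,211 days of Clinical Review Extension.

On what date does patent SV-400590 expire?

Earliest priority filing: 18 December 2004.
Base term: 18 December 2004 + 21 years → 18 December 2025.
Clinical Review Extension: 1211 days claimed exceeds the 601-day cap, so +601 days → 11 August 2027.

2027-08-11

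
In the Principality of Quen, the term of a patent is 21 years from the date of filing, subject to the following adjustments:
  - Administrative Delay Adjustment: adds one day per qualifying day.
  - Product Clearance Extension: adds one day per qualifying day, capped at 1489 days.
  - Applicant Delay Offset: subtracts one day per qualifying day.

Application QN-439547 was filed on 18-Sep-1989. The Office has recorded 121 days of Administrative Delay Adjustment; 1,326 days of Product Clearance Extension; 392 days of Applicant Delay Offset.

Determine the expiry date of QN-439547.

Base term: filing date + 21 years → 18 September 2010.
Administrative Delay Adjustment: +121 days → 17 January 2011.
Product Clearance Extension: 1326 days (within the 1489-day cap) → +1326 days → 4 September 2014.
Applicant Delay Offset: −392 days → 8 August 2013.

2013-08-08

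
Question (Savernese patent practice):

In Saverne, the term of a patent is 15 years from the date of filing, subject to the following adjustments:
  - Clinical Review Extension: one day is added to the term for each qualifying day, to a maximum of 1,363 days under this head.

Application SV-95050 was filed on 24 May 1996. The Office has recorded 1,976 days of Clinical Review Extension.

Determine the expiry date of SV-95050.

Base term: filing date + 15 years → 24 May 2011.
Clinical Review Extension: 1976 days claimed exceeds the 1363-day cap, so +1363 days → 15 February 2015.

February 15, 2015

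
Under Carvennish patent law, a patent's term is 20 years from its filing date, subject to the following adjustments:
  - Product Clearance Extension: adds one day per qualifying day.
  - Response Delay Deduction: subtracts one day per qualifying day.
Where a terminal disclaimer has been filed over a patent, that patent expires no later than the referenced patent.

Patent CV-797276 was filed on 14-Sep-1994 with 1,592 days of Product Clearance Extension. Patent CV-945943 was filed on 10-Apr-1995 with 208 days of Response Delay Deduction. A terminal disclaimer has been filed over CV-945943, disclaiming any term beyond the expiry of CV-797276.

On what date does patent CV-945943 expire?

September 14, 2014

Natural term of CV-945943:
  Base: filing + 20 years → 10 April 2015.
  Response Delay Deduction: −208 days → 14 September 2014.
Expiry of referenced patent CV-797276:
  Base: filing + 20 years → 14 September 2014.
  Product Clearance Extension: +1592 days → 23 January 2019.
Terminal disclaimer: CV-945943 expires on the earlier of 14 September 2014 and 23 January 2019.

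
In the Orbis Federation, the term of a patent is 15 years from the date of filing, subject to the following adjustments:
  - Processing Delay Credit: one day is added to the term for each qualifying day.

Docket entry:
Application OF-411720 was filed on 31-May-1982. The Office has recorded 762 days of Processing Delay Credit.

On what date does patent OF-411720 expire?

Base term: filing date + 15 years → 31 May 1997.
Processing Delay Credit: +762 days → 2 July 1999.

1999-07-02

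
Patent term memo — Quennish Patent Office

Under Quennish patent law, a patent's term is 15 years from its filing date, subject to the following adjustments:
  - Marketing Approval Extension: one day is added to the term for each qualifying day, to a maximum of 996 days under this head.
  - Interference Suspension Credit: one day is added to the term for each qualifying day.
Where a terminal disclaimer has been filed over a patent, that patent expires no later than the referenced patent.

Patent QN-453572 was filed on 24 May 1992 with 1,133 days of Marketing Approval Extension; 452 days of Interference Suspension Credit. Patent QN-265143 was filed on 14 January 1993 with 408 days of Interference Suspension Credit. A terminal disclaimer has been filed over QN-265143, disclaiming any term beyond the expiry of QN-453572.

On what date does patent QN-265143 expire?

2009-02-25

Natural term of QN-265143:
  Base: filing + 15 years → 14 January 2008.
  Interference Suspension Credit: +408 days → 25 February 2009.
Expiry of referenced patent QN-453572:
  Base: filing + 15 years → 24 May 2007.
  Marketing Approval Extension: 1133 days claimed exceeds the 996-day cap, so +996 days → 13 February 2010.
  Interference Suspension Credit: +452 days → 11 May 2011.
Terminal disclaimer: QN-265143 expires on the earlier of 25 February 2009 and 11 May 2011.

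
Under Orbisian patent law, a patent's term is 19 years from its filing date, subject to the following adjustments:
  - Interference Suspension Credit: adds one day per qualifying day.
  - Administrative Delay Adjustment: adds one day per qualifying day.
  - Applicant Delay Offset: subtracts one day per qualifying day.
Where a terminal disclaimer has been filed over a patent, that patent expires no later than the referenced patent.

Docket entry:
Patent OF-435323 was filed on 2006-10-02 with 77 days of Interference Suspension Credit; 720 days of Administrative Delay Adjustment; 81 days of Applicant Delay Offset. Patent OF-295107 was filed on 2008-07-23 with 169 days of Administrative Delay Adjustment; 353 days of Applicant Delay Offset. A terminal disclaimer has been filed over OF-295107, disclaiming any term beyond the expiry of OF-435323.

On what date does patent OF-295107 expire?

Natural term of OF-295107:
  Base: filing + 19 years → 23 July 2027.
  Administrative Delay Adjustment: +169 days → 8 January 2028.
  Applicant Delay Offset: −353 days → 20 January 2027.
Expiry of referenced patent OF-435323:
  Base: filing + 19 years → 2 October 2025.
  Interference Suspension Credit: +77 days → 18 December 2025.
  Administrative Delay Adjustment: +720 days → 8 December 2027.
  Applicant Delay Offset: −81 days → 18 September 2027.
Terminal disclaimer: OF-295107 expires on the earlier of 20 January 2027 and 18 September 2027.

January 20, 2027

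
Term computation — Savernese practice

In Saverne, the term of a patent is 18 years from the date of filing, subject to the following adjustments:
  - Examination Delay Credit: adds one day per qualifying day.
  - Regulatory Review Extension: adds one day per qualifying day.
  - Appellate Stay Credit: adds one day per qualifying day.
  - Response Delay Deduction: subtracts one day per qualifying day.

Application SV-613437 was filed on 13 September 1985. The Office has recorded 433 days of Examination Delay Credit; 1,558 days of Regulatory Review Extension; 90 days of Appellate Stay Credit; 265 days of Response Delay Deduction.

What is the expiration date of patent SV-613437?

2008-09-02

Base term: filing date + 18 years → 13 September 2003.
Examination Delay Credit: +433 days → 19 November 2004.
Regulatory Review Extension: +1558 days → 24 February 2009.
Appellate Stay Credit: +90 days → 25 May 2009.
Response Delay Deduction: −265 days → 2 September 2008.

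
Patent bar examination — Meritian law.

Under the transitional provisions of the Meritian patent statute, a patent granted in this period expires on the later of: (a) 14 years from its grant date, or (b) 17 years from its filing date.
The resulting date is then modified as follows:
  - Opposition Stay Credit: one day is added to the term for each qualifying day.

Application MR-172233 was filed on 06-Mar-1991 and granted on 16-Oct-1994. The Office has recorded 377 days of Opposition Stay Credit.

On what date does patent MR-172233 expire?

October 28, 2009

(a) grant + 14 years → 16 October 2008.
(b) filing + 17 years → 6 March 2008.
Later of the two: 16 October 2008.
Opposition Stay Credit: +377 days → 28 October 2009.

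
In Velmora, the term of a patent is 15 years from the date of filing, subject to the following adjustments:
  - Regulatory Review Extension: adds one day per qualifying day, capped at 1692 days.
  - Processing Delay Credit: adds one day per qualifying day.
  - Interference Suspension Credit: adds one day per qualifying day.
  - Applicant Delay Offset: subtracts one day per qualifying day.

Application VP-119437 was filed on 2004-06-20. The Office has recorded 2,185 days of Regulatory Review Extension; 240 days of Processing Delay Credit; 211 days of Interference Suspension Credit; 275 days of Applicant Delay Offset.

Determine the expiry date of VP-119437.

July 31, 2024

Base term: filing date + 15 years → 20 June 2019.
Regulatory Review Extension: 2185 days claimed exceeds the 1692-day cap, so +1692 days → 6 February 2024.
Processing Delay Credit: +240 days → 3 October 2024.
Interference Suspension Credit: +211 days → 2 May 2025.
Applicant Delay Offset: −275 days → 31 July 2024.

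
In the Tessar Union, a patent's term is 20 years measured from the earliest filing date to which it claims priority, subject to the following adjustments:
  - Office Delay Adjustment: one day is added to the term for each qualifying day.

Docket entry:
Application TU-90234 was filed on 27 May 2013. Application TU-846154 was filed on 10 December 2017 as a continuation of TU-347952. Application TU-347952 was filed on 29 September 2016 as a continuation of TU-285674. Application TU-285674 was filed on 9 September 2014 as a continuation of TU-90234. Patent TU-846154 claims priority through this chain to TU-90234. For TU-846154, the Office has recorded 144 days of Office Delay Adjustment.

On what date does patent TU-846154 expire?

Earliest priority filing: 27 May 2013.
Base term: 27 May 2013 + 20 years → 27 May 2033.
Office Delay Adjustment: +144 days → 18 October 2033.

October 18, 2033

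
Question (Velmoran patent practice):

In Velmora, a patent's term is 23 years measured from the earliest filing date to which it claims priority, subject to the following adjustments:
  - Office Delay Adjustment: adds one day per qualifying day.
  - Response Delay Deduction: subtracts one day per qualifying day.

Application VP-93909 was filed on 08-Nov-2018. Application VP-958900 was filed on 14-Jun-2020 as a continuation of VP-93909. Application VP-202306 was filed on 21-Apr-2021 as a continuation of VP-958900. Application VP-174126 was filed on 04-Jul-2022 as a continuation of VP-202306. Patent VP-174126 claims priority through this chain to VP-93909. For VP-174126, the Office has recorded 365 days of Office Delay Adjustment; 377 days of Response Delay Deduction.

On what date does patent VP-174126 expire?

Earliest priority filing: 8 November 2018.
Base term: 8 November 2018 + 23 years → 8 November 2041.
Office Delay Adjustment: +365 days → 8 November 2042.
Response Delay Deduction: −377 days → 27 October 2041.

October 27, 2041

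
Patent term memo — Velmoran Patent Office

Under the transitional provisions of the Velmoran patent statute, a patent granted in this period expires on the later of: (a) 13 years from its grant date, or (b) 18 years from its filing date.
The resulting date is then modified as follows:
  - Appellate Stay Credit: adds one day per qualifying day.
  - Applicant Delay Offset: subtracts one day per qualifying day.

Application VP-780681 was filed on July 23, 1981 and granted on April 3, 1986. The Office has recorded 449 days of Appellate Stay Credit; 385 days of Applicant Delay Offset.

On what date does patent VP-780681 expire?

September 25, 1999

(a) grant + 13 years → 3 April 1999.
(b) filing + 18 years → 23 July 1999.
Later of the two: 23 July 1999.
Appellate Stay Credit: +449 days → 14 October 2000.
Applicant Delay Offset: −385 days → 25 September 1999.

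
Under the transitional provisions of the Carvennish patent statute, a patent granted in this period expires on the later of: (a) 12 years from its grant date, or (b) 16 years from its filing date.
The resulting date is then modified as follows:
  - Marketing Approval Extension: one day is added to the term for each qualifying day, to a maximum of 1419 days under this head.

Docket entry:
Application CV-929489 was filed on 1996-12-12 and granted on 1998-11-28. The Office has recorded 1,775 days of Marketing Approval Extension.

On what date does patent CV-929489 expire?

2016-10-31

(a) grant + 12 years → 28 November 2010.
(b) filing + 16 years → 12 December 2012.
Later of the two: 12 December 2012.
Marketing Approval Extension: 1775 days claimed exceeds the 1419-day cap, so +1419 days → 31 October 2016.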